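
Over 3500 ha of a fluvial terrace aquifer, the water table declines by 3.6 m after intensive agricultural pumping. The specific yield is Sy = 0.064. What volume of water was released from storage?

ΔV ≈ 8.06 × 10^6 m³

A = 3500 ha = 3.5 × 10^7 m²
ΔV = Sy × A × Δh = 0.064 × 3.5 × 10^7 m² × 3.6 m = 8.064 × 10^6 m³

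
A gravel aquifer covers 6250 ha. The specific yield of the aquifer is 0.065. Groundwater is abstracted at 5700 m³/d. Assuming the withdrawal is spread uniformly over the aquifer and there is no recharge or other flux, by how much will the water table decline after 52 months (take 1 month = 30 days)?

Δh ≈ 2.19 m

A = 6250 ha = 6.25 × 10^7 m²
t = 52 months = 1560 d
ΔV = Q × t = 5700 m³/d × 1560 d = 8.892 × 10^6 m³
Δh = ΔV / (Sy × A) = 8.892 × 10^6 / (0.065 × 6.25 × 10^7) = 2.189 m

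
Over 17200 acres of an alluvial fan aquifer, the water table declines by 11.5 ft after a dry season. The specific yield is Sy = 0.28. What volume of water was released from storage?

ΔV ≈ 6.83 × 10^7 m³

A = 17200 acres = 6.961 × 10^7 m²
Δh = 11.5 ft = 3.505 m
ΔV = Sy × A × Δh = 0.28 × 6.961 × 10^7 m² × 3.505 m = 6.832 × 10^7 m³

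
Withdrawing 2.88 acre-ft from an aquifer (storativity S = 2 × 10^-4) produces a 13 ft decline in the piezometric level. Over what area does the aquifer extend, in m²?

Δh = 13 ft = 3.962 m
ΔV = 2.88 acre-ft = 3552 m³
A = ΔV / (S × Δh) = 3552 / (2 × 10^-4 × 3.962) = 4.483 × 10^6 m²

A ≈ 4.48 × 10^6 m²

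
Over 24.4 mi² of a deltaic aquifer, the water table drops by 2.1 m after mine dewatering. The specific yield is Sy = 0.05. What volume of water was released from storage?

A = 24.4 mi² = 6.32 × 10^7 m²
ΔV = Sy × A × Δh = 0.05 × 6.32 × 10^7 m² × 2.1 m = 6.636 × 10^6 m³

ΔV ≈ 6.64 × 10^6 m³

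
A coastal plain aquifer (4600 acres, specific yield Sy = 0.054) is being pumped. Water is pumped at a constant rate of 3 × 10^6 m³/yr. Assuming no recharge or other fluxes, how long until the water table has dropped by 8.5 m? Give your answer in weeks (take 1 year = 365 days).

A = 4600 acres = 1.862 × 10^7 m²
ΔV = Sy × A × Δh = 0.054 × 1.862 × 10^7 × 8.5 = 8.545 × 10^6 m³
Q = 3 × 10^6 m³/yr = 8219 m³/d
t = ΔV / Q = 8.545 × 10^6 m³ / 8219 m³/d = 1040 d
t = 1040 d ≈ 148.5 weeks

t ≈ 149 weeks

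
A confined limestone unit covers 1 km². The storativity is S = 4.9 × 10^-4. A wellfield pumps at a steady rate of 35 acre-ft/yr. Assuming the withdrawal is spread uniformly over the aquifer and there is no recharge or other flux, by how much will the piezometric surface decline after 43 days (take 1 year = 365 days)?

Δh ≈ 10.4 m

A = 1 km² = 1 × 10^6 m²
Q = 35 acre-ft/yr = 118.3 m³/d
ΔV = Q × t = 118.3 m³/d × 43 d = 5086 m³
Δh = ΔV / (S × A) = 5086 / (4.9 × 10^-4 × 1 × 10^6) = 10.38 m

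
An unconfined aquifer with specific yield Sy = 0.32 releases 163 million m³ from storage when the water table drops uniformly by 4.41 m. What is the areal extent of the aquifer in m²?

ΔV = 163 million m³ = 1.63 × 10^8 m³
A = ΔV / (Sy × Δh) = 1.63 × 10^8 / (0.32 × 4.41) = 1.155 × 10^8 m²

A ≈ 1.16 × 10^8 m²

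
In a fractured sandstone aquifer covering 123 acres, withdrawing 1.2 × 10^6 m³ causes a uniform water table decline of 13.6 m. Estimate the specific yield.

Sy ≈ 0.18

A = 123 acres = 4.978 × 10^5 m²
Sy = ΔV / (A × Δh) = 1.2 × 10^6 m³ / (4.978 × 10^5 m² × 13.6 m) = 0.1773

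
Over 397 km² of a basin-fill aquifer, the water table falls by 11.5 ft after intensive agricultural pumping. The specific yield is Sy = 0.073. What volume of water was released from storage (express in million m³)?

ΔV ≈ 102 million m³

A = 397 km² = 3.97 × 10^8 m²
Δh = 11.5 ft = 3.505 m
ΔV = Sy × A × Δh = 0.073 × 3.97 × 10^8 m² × 3.505 m = 1.016 × 10^8 m³
ΔV = 1.016 × 10^8 m³ = 101.6 million m³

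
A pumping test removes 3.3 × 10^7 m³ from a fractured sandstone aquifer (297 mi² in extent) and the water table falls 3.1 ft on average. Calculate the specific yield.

Sy ≈ 0.045

A = 297 mi² = 7.692 × 10^8 m²
Δh = 3.1 ft = 0.9449 m
Sy = ΔV / (A × Δh) = 3.3 × 10^7 m³ / (7.692 × 10^8 m² × 0.9449 m) = 0.0454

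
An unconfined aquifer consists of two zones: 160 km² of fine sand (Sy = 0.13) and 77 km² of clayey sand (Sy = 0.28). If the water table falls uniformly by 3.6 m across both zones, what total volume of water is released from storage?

A₁ = 160 km² = 1.6 × 10^8 m²; A₂ = 77 km² = 7.7 × 10^7 m²
ΔV₁ = 0.13 × 1.6 × 10^8 × 3.6 = 7.488 × 10^7 m³
ΔV₂ = 0.28 × 7.7 × 10^7 × 3.6 = 7.762 × 10^7 m³
ΔV = ΔV₁ + ΔV₂ = 1.525 × 10^8 m³

ΔV ≈ 1.52 × 10^8 m³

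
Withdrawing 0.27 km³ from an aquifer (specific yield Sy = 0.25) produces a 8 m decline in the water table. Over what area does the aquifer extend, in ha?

ΔV = 0.27 km³ = 2.7 × 10^8 m³
A = ΔV / (Sy × Δh) = 2.7 × 10^8 / (0.25 × 8) = 1.35 × 10^8 m²
A = 1.35 × 10^8 m² = 13500 ha

A ≈ 13500 ha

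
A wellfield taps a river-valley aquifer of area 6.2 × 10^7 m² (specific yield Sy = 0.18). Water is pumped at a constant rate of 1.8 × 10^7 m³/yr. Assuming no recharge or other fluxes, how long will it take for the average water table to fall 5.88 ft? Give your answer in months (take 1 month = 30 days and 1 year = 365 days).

Δh = 5.88 ft = 1.792 m
ΔV = Sy × A × Δh = 0.18 × 6.2 × 10^7 × 1.792 = 2 × 10^7 m³
Q = 1.8 × 10^7 m³/yr = 49320 m³/d
t = ΔV / Q = 2 × 10^7 m³ / 49320 m³/d = 405.6 d
t = 405.6 d ≈ 13.52 months

t ≈ 13.5 months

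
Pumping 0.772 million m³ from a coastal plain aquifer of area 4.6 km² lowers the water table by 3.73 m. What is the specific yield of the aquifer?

A = 4.6 km² = 4.6 × 10^6 m²
ΔV = 0.772 million m³ = 7.72 × 10^5 m³
Sy = ΔV / (A × Δh) = 7.72 × 10^5 m³ / (4.6 × 10^6 m² × 3.73 m) = 0.04499

Sy ≈ 0.045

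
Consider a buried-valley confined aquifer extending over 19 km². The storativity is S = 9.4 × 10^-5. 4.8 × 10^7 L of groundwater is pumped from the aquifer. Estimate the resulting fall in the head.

A = 19 km² = 1.9 × 10^7 m²
ΔV = 4.8 × 10^7 L = 48000 m³
Δh = ΔV / (S × A) = 48000 m³ / (9.4 × 10^-5 × 1.9 × 10^7 m²) = 26.88 m

Δh ≈ 26.9 m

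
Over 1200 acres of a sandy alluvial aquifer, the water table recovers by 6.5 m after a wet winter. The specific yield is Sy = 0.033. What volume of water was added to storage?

A = 1200 acres = 4.856 × 10^6 m²
ΔV = Sy × A × Δh = 0.033 × 4.856 × 10^6 m² × 6.5 m = 1.042 × 10^6 m³

ΔV ≈ 1.04 × 10^6 m³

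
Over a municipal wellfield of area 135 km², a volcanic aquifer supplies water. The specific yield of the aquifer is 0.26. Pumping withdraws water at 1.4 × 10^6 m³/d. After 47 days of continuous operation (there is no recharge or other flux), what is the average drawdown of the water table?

Δh ≈ 1.87 m

A = 135 km² = 1.35 × 10^8 m²
ΔV = Q × t = 1.4 × 10^6 m³/d × 47 d = 6.58 × 10^7 m³
Δh = ΔV / (Sy × A) = 6.58 × 10^7 / (0.26 × 1.35 × 10^8) = 1.875 m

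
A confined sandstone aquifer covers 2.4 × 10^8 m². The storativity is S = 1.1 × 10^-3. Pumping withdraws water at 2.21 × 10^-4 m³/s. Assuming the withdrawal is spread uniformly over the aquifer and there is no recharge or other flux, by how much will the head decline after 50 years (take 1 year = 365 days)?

Q = 2.21 × 10^-4 m³/s = 19.09 m³/d
t = 50 years = 18250 d
ΔV = Q × t = 19.09 m³/d × 18250 d = 3.485 × 10^5 m³
Δh = ΔV / (S × A) = 3.485 × 10^5 / (0.0011 × 2.4 × 10^8) = 1.32 m

Δh ≈ 1.32 m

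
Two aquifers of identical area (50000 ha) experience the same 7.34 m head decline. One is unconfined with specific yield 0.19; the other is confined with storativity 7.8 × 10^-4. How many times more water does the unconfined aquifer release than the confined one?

A = 50000 ha = 5 × 10^8 m²
Unconfined: ΔV_u = Sy × A × Δh = 0.19 × 5 × 10^8 × 7.34 = 6.973 × 10^8 m³
Confined: ΔV_c = S × A × Δh = 7.8 × 10^-4 × 5 × 10^8 × 7.34 = 2.863 × 10^6 m³
Ratio = ΔV_u / ΔV_c = Sy / S = 0.19 / 7.8 × 10^-4 = 243.6

ΔV_u / ΔV_c ≈ 244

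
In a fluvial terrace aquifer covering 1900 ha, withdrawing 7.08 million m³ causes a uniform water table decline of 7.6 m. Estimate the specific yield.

Sy ≈ 0.049

A = 1900 ha = 1.9 × 10^7 m²
ΔV = 7.08 million m³ = 7.08 × 10^6 m³
Sy = ΔV / (A × Δh) = 7.08 × 10^6 m³ / (1.9 × 10^7 m² × 7.6 m) = 0.04903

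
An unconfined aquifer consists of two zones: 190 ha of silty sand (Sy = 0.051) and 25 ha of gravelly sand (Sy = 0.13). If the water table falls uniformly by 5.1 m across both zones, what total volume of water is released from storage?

A₁ = 190 ha = 1.9 × 10^6 m²; A₂ = 25 ha = 2.5 × 10^5 m²
ΔV₁ = 0.051 × 1.9 × 10^6 × 5.1 = 4.942 × 10^5 m³
ΔV₂ = 0.13 × 2.5 × 10^5 × 5.1 = 1.657 × 10^5 m³
ΔV = ΔV₁ + ΔV₂ = 6.599 × 10^5 m³

ΔV ≈ 6.6 × 10^5 m³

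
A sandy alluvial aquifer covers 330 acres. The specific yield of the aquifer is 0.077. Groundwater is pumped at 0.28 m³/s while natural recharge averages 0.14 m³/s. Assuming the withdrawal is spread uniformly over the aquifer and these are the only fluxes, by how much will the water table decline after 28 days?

Δh ≈ 3.29 m

A = 330 acres = 1.335 × 10^6 m²
Net abstraction = 0.28 − 0.14 = 0.14 m³/s
Q_net = 0.14 m³/s = 12100 m³/d
ΔV = Q × t = 12100 m³/d × 28 d = 3.387 × 10^5 m³
Δh = ΔV / (Sy × A) = 3.387 × 10^5 / (0.077 × 1.335 × 10^6) = 3.294 m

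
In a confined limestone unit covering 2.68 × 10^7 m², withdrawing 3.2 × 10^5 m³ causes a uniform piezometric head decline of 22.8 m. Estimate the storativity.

S = ΔV / (A × Δh) = 3.2 × 10^5 m³ / (2.68 × 10^7 m² × 22.8 m) = 5.237 × 10^-4

S ≈ 5.2 × 10^-4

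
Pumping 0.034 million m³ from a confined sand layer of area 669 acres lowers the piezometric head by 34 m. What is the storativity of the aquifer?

S ≈ 3.7 × 10^-4

A = 669 acres = 2.707 × 10^6 m²
ΔV = 0.034 million m³ = 34000 m³
S = ΔV / (A × Δh) = 34000 m³ / (2.707 × 10^6 m² × 34 m) = 3.694 × 10^-4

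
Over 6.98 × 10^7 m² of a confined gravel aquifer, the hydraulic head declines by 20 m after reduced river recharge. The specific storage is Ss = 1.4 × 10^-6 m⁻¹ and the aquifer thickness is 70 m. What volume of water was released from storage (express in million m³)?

S = Ss × b = 1.4 × 10^-6 m⁻¹ × 70 m = 9.8 × 10^-5
ΔV = S × A × Δh = 9.8 × 10^-5 × 6.98 × 10^7 m² × 20 m = 1.368 × 10^5 m³
ΔV = 1.368 × 10^5 m³ = 0.1368 million m³

ΔV ≈ 0.137 million m³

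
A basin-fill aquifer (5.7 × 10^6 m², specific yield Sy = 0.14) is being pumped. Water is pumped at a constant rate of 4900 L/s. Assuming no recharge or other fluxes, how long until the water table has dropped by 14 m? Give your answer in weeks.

t ≈ 3.77 weeks

ΔV = Sy × A × Δh = 0.14 × 5.7 × 10^6 × 14 = 1.117 × 10^7 m³
Q = 4900 L/s = 4.234 × 10^5 m³/d
t = ΔV / Q = 1.117 × 10^7 m³ / 4.234 × 10^5 m³/d = 26.39 d
t = 26.39 d ≈ 3.77 weeks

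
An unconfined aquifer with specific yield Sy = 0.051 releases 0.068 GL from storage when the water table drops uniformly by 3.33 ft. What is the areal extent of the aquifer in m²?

A ≈ 1.31 × 10^6 m²

Δh = 3.33 ft = 1.015 m
ΔV = 0.068 GL = 68000 m³
A = ΔV / (Sy × Δh) = 68000 / (0.051 × 1.015) = 1.314 × 10^6 m²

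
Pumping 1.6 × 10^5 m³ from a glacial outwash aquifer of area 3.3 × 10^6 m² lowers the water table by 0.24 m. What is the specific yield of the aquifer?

Sy = ΔV / (A × Δh) = 1.6 × 10^5 m³ / (3.3 × 10^6 m² × 0.24 m) = 0.202

Sy ≈ 0.2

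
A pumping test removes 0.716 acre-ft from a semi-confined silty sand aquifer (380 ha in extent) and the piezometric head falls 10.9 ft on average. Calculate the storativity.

S ≈ 7 × 10^-5

A = 380 ha = 3.8 × 10^6 m²
Δh = 10.9 ft = 3.322 m
ΔV = 0.716 acre-ft = 883.2 m³
S = ΔV / (A × Δh) = 883.2 m³ / (3.8 × 10^6 m² × 3.322 m) = 6.996 × 10^-5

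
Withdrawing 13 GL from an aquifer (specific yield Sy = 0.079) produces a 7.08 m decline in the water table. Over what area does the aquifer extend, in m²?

ΔV = 13 GL = 1.3 × 10^7 m³
A = ΔV / (Sy × Δh) = 1.3 × 10^7 / (0.079 × 7.08) = 2.324 × 10^7 m²

A ≈ 2.32 × 10^7 m²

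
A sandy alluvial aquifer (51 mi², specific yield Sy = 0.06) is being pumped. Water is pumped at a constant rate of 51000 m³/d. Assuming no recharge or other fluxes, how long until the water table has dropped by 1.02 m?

t ≈ 159 days

A = 51 mi² = 1.321 × 10^8 m²
ΔV = Sy × A × Δh = 0.06 × 1.321 × 10^8 × 1.02 = 8.084 × 10^6 m³
t = ΔV / Q = 8.084 × 10^6 m³ / 51000 m³/d = 158.5 d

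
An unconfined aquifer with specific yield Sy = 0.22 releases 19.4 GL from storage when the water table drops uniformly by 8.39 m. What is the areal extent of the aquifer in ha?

A ≈ 1050 ha

ΔV = 19.4 GL = 1.94 × 10^7 m³
A = ΔV / (Sy × Δh) = 1.94 × 10^7 / (0.22 × 8.39) = 1.051 × 10^7 m²
A = 1.051 × 10^7 m² = 1051 ha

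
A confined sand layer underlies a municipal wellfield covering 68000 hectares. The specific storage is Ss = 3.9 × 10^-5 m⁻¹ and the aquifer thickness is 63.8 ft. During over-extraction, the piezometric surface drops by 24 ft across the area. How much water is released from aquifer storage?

b = 63.8 ft = 19.45 m
S = Ss × b = 3.9 × 10^-5 m⁻¹ × 19.45 m = 7.584 × 10^-4
A = 68000 hectares = 6.8 × 10^8 m²
Δh = 24 ft = 7.315 m
ΔV = S × A × Δh = 7.584 × 10^-4 × 6.8 × 10^8 m² × 7.315 m = 3.773 × 10^6 m³

ΔV ≈ 3.77 × 10^6 m³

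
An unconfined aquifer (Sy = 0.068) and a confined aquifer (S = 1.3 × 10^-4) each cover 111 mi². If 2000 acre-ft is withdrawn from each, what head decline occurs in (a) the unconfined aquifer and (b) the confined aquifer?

Δh_u ≈ 0.126 m; Δh_c ≈ 66 m

A = 111 mi² = 2.875 × 10^8 m²
ΔV = 2000 acre-ft = 2.467 × 10^6 m³
Unconfined: Δh_u = ΔV/(Sy·A) = 2.467 × 10^6/(0.068 × 2.875 × 10^8) = 0.1262 m
Confined: Δh_c = ΔV/(S·A) = 2.467 × 10^6/(1.3 × 10^-4 × 2.875 × 10^8) = 66.01 m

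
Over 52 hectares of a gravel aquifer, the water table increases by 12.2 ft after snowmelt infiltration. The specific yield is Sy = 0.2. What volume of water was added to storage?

A = 52 hectares = 5.2 × 10^5 m²
Δh = 12.2 ft = 3.719 m
ΔV = Sy × A × Δh = 0.2 × 5.2 × 10^5 m² × 3.719 m = 3.867 × 10^5 m³

ΔV ≈ 3.87 × 10^5 m³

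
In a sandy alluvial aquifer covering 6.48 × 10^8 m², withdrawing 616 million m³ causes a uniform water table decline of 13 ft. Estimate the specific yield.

Δh = 13 ft = 3.962 m
ΔV = 616 million m³ = 6.16 × 10^8 m³
Sy = ΔV / (A × Δh) = 6.16 × 10^8 m³ / (6.48 × 10^8 m² × 3.962 m) = 0.2399

Sy ≈ 0.24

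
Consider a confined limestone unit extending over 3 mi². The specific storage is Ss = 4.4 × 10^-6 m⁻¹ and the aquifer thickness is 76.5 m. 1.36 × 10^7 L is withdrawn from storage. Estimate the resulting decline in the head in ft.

Δh ≈ 17.1 ft

S = Ss × b = 4.4 × 10^-6 m⁻¹ × 76.5 m = 3.366 × 10^-4
A = 3 mi² = 7.77 × 10^6 m²
ΔV = 1.36 × 10^7 L = 13600 m³
Δh = ΔV / (S × A) = 13600 m³ / (3.366 × 10^-4 × 7.77 × 10^6 m²) = 5.2 m
Δh = 5.2 m = 17.06 ft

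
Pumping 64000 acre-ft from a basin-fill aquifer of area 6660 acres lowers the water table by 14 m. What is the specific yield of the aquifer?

A = 6660 acres = 2.695 × 10^7 m²
ΔV = 64000 acre-ft = 7.894 × 10^7 m³
Sy = ΔV / (A × Δh) = 7.894 × 10^7 m³ / (2.695 × 10^7 m² × 14 m) = 0.2092

Sy ≈ 0.21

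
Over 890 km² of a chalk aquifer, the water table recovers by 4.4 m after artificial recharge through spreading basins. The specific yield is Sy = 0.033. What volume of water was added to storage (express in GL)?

A = 890 km² = 8.9 × 10^8 m²
ΔV = Sy × A × Δh = 0.033 × 8.9 × 10^8 m² × 4.4 m = 1.292 × 10^8 m³
ΔV = 1.292 × 10^8 m³ = 129.2 GL

ΔV ≈ 129 GL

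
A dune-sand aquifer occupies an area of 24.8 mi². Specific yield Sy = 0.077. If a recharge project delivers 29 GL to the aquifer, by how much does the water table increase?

Δh ≈ 5.86 m

A = 24.8 mi² = 6.423 × 10^7 m²
ΔV = 29 GL = 2.9 × 10^7 m³
Δh = ΔV / (Sy × A) = 2.9 × 10^7 m³ / (0.077 × 6.423 × 10^7 m²) = 5.864 m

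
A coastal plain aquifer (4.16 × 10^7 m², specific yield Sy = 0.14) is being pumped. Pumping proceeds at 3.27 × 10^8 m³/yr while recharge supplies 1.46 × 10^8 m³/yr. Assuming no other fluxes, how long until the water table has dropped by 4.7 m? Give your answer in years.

ΔV = Sy × A × Δh = 0.14 × 4.16 × 10^7 × 4.7 = 2.737 × 10^7 m³
Net withdrawal = 3.27 × 10^8 − 1.46 × 10^8 = 1.81 × 10^8 m³/yr = 4.959 × 10^5 m³/d
t = ΔV / Q = 2.737 × 10^7 m³ / 4.959 × 10^5 m³/d = 55.2 d
t = 55.2 d ≈ 0.1512 years

t ≈ 0.151 years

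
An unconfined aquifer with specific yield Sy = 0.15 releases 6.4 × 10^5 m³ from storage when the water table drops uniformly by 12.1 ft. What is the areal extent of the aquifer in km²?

Δh = 12.1 ft = 3.688 m
A = ΔV / (Sy × Δh) = 6.4 × 10^5 / (0.15 × 3.688) = 1.157 × 10^6 m²
A = 1.157 × 10^6 m² = 1.157 km²

A ≈ 1.16 km²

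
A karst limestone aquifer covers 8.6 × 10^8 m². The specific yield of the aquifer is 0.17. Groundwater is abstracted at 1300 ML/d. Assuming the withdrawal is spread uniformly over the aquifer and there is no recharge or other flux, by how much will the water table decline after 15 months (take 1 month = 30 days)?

Q = 1300 ML/d = 1.3 × 10^6 m³/d
t = 15 months = 450 d
ΔV = Q × t = 1.3 × 10^6 m³/d × 450 d = 5.85 × 10^8 m³
Δh = ΔV / (Sy × A) = 5.85 × 10^8 / (0.17 × 8.6 × 10^8) = 4.001 m

Δh ≈ 4 m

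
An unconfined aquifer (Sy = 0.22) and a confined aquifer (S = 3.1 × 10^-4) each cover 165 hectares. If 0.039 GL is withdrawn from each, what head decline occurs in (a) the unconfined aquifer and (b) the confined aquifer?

Δh_u ≈ 0.107 m; Δh_c ≈ 76.2 m

A = 165 hectares = 1.65 × 10^6 m²
ΔV = 0.039 GL = 39000 m³
Unconfined: Δh_u = ΔV/(Sy·A) = 39000/(0.22 × 1.65 × 10^6) = 0.1074 m
Confined: Δh_c = ΔV/(S·A) = 39000/(3.1 × 10^-4 × 1.65 × 10^6) = 76.25 m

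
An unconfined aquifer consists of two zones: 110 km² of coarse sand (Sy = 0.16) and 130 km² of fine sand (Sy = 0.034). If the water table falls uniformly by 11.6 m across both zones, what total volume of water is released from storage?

ΔV ≈ 2.55 × 10^8 m³

A₁ = 110 km² = 1.1 × 10^8 m²; A₂ = 130 km² = 1.3 × 10^8 m²
ΔV₁ = 0.16 × 1.1 × 10^8 × 11.6 = 2.042 × 10^8 m³
ΔV₂ = 0.034 × 1.3 × 10^8 × 11.6 = 5.127 × 10^7 m³
ΔV = ΔV₁ + ΔV₂ = 2.554 × 10^8 m³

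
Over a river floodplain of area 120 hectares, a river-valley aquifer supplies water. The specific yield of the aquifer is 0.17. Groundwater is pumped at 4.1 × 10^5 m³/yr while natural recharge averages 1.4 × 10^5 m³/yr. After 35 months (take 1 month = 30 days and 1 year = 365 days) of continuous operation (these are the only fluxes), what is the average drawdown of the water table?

A = 120 hectares = 1.2 × 10^6 m²
Net abstraction = 4.1 × 10^5 − 1.4 × 10^5 = 2.7 × 10^5 m³/yr
Q_net = 2.7 × 10^5 m³/yr = 739.7 m³/d
t = 35 months = 1050 d
ΔV = Q × t = 739.7 m³/d × 1050 d = 7.767 × 10^5 m³
Δh = ΔV / (Sy × A) = 7.767 × 10^5 / (0.17 × 1.2 × 10^6) = 3.807 m

Δh ≈ 3.81 m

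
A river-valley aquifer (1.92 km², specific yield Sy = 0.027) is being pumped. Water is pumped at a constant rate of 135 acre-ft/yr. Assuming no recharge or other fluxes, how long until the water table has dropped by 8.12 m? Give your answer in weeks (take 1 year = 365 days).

t ≈ 132 weeks

A = 1.92 km² = 1.92 × 10^6 m²
ΔV = Sy × A × Δh = 0.027 × 1.92 × 10^6 × 8.12 = 4.209 × 10^5 m³
Q = 135 acre-ft/yr = 456.2 m³/d
t = ΔV / Q = 4.209 × 10^5 m³ / 456.2 m³/d = 922.7 d
t = 922.7 d ≈ 131.8 weeks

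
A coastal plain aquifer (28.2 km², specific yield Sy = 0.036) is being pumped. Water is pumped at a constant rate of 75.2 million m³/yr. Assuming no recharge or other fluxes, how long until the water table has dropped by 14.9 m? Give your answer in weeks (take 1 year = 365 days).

t ≈ 10.5 weeks

A = 28.2 km² = 2.82 × 10^7 m²
ΔV = Sy × A × Δh = 0.036 × 2.82 × 10^7 × 14.9 = 1.513 × 10^7 m³
Q = 75.2 million m³/yr = 2.06 × 10^5 m³/d
t = ΔV / Q = 1.513 × 10^7 m³ / 2.06 × 10^5 m³/d = 73.42 d
t = 73.42 d ≈ 10.49 weeks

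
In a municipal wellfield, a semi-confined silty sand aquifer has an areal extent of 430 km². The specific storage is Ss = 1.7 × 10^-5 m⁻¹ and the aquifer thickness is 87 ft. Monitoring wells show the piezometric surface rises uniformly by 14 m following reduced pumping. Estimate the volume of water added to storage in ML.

b = 87 ft = 26.52 m
S = Ss × b = 1.7 × 10^-5 m⁻¹ × 26.52 m = 4.508 × 10^-4
A = 430 km² = 4.3 × 10^8 m²
ΔV = S × A × Δh = 4.508 × 10^-4 × 4.3 × 10^8 m² × 14 m = 2.714 × 10^6 m³
ΔV = 2.714 × 10^6 m³ = 2714 ML

ΔV ≈ 2710 ML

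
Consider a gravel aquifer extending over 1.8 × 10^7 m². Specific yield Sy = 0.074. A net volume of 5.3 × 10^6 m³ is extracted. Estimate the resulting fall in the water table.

Δh = ΔV / (Sy × A) = 5.3 × 10^6 m³ / (0.074 × 1.8 × 10^7 m²) = 3.979 m

Δh ≈ 3.98 m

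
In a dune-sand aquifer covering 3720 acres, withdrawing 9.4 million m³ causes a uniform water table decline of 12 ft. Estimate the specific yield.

A = 3720 acres = 1.505 × 10^7 m²
Δh = 12 ft = 3.658 m
ΔV = 9.4 million m³ = 9.4 × 10^6 m³
Sy = ΔV / (A × Δh) = 9.4 × 10^6 m³ / (1.505 × 10^7 m² × 3.658 m) = 0.1707

Sy ≈ 0.17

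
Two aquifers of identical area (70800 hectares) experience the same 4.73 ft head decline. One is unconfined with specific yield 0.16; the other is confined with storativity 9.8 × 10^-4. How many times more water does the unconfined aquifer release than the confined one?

ΔV_u / ΔV_c ≈ 163

A = 70800 hectares = 7.08 × 10^8 m²
Δh = 4.73 ft = 1.442 m
Unconfined: ΔV_u = Sy × A × Δh = 0.16 × 7.08 × 10^8 × 1.442 = 1.633 × 10^8 m³
Confined: ΔV_c = S × A × Δh = 9.8 × 10^-4 × 7.08 × 10^8 × 1.442 = 1 × 10^6 m³
Ratio = ΔV_u / ΔV_c = Sy / S = 0.16 / 9.8 × 10^-4 = 163.3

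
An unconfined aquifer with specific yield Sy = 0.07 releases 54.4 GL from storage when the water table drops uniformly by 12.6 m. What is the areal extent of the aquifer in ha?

ΔV = 54.4 GL = 5.44 × 10^7 m³
A = ΔV / (Sy × Δh) = 5.44 × 10^7 / (0.07 × 12.6) = 6.168 × 10^7 m²
A = 6.168 × 10^7 m² = 6168 ha

A ≈ 6170 ha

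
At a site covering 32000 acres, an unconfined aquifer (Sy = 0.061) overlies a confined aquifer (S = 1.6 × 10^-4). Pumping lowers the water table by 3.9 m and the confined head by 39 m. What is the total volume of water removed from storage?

A = 32000 acres = 1.295 × 10^8 m²
Unconfined: ΔV_u = Sy × A × Δh_u = 0.061 × 1.295 × 10^8 × 3.9 = 3.081 × 10^7 m³
Confined: ΔV_c = S × A × Δh_c = 1.6 × 10^-4 × 1.295 × 10^8 × 39 = 8.081 × 10^5 m³
Total ΔV = 3.081 × 10^7 + 8.081 × 10^5 = 3.162 × 10^7 m³

ΔV ≈ 3.16 × 10^7 m³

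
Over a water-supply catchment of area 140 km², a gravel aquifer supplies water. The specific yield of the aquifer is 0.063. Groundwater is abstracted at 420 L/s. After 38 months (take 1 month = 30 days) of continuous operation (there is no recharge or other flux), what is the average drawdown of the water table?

A = 140 km² = 1.4 × 10^8 m²
Q = 420 L/s = 36290 m³/d
t = 38 months = 1140 d
ΔV = Q × t = 36290 m³/d × 1140 d = 4.137 × 10^7 m³
Δh = ΔV / (Sy × A) = 4.137 × 10^7 / (0.063 × 1.4 × 10^8) = 4.69 m

Δh ≈ 4.69 m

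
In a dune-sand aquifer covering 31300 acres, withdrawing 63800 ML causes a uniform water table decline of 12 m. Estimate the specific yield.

A = 31300 acres = 1.267 × 10^8 m²
ΔV = 63800 ML = 6.38 × 10^7 m³
Sy = ΔV / (A × Δh) = 6.38 × 10^7 m³ / (1.267 × 10^8 m² × 12 m) = 0.04197

Sy ≈ 0.042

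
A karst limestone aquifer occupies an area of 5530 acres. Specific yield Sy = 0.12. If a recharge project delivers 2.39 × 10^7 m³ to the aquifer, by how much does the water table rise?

Δh ≈ 8.9 m

A = 5530 acres = 2.238 × 10^7 m²
Δh = ΔV / (Sy × A) = 2.39 × 10^7 m³ / (0.12 × 2.238 × 10^7 m²) = 8.9 m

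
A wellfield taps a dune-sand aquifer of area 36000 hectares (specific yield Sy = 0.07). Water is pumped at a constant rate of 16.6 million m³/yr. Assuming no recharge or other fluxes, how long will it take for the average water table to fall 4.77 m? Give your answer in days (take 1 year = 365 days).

t ≈ 2640 days

A = 36000 hectares = 3.6 × 10^8 m²
ΔV = Sy × A × Δh = 0.07 × 3.6 × 10^8 × 4.77 = 1.202 × 10^8 m³
Q = 16.6 million m³/yr = 45480 m³/d
t = ΔV / Q = 1.202 × 10^8 m³ / 45480 m³/d = 2643 d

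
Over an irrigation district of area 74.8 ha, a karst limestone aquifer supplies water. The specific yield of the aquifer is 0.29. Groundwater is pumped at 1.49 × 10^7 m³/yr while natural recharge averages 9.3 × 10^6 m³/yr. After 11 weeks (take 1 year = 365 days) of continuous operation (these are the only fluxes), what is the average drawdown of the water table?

A = 74.8 ha = 7.48 × 10^5 m²
Net abstraction = 1.49 × 10^7 − 9.3 × 10^6 = 5.6 × 10^6 m³/yr
Q_net = 5.6 × 10^6 m³/yr = 15340 m³/d
t = 11 weeks = 77 d
ΔV = Q × t = 15340 m³/d × 77 d = 1.181 × 10^6 m³
Δh = ΔV / (Sy × A) = 1.181 × 10^6 / (0.29 × 7.48 × 10^5) = 5.446 m

Δh ≈ 5.45 m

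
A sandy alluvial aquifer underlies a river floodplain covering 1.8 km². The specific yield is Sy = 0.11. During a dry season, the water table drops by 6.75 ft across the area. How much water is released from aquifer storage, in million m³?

A = 1.8 km² = 1.8 × 10^6 m²
Δh = 6.75 ft = 2.057 m
ΔV = Sy × A × Δh = 0.11 × 1.8 × 10^6 m² × 2.057 m = 4.074 × 10^5 m³
ΔV = 4.074 × 10^5 m³ = 0.4074 million m³

ΔV ≈ 0.407 million m³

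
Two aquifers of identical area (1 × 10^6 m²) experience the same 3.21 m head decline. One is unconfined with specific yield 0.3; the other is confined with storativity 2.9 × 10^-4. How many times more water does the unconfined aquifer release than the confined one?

Unconfined: ΔV_u = Sy × A × Δh = 0.3 × 1 × 10^6 × 3.21 = 9.63 × 10^5 m³
Confined: ΔV_c = S × A × Δh = 2.9 × 10^-4 × 1 × 10^6 × 3.21 = 930.9 m³
Ratio = ΔV_u / ΔV_c = Sy / S = 0.3 / 2.9 × 10^-4 = 1034

ΔV_u / ΔV_c ≈ 1030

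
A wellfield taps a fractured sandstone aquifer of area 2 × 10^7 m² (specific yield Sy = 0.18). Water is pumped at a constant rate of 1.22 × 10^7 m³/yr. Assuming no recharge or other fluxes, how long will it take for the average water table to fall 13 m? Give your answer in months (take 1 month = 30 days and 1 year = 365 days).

ΔV = Sy × A × Δh = 0.18 × 2 × 10^7 × 13 = 4.68 × 10^7 m³
Q = 1.22 × 10^7 m³/yr = 33420 m³/d
t = ΔV / Q = 4.68 × 10^7 m³ / 33420 m³/d = 1400 d
t = 1400 d ≈ 46.67 months

t ≈ 46.7 months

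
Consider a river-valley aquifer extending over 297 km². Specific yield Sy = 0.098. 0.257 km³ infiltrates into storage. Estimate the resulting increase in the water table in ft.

Δh ≈ 29 ft

A = 297 km² = 2.97 × 10^8 m²
ΔV = 0.257 km³ = 2.57 × 10^8 m³
Δh = ΔV / (Sy × A) = 2.57 × 10^8 m³ / (0.098 × 2.97 × 10^8 m²) = 8.83 m
Δh = 8.83 m = 28.97 ft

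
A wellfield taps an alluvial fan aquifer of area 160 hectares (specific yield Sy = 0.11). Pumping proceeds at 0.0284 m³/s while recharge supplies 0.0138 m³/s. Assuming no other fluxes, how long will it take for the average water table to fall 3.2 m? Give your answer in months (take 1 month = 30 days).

t ≈ 14.9 months

A = 160 hectares = 1.6 × 10^6 m²
ΔV = Sy × A × Δh = 0.11 × 1.6 × 10^6 × 3.2 = 5.632 × 10^5 m³
Net withdrawal = 0.0284 − 0.0138 = 0.0146 m³/s = 1261 m³/d
t = ΔV / Q = 5.632 × 10^5 m³ / 1261 m³/d = 446.5 d
t = 446.5 d ≈ 14.88 months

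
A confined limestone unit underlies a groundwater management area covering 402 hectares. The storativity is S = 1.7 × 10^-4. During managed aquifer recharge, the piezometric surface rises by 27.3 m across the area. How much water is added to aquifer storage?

ΔV ≈ 18700 m³

A = 402 hectares = 4.02 × 10^6 m²
ΔV = S × A × Δh = 1.7 × 10^-4 × 4.02 × 10^6 m² × 27.3 m = 18660 m³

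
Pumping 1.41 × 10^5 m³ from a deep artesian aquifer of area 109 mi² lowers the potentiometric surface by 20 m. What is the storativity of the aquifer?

A = 109 mi² = 2.823 × 10^8 m²
S = ΔV / (A × Δh) = 1.41 × 10^5 m³ / (2.823 × 10^8 m² × 20 m) = 2.497 × 10^-5

S ≈ 2.5 × 10^-5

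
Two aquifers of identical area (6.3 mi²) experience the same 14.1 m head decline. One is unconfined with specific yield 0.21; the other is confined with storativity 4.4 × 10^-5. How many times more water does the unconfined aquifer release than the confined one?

A = 6.3 mi² = 1.632 × 10^7 m²
Unconfined: ΔV_u = Sy × A × Δh = 0.21 × 1.632 × 10^7 × 14.1 = 4.831 × 10^7 m³
Confined: ΔV_c = S × A × Δh = 4.4 × 10^-5 × 1.632 × 10^7 × 14.1 = 10120 m³
Ratio = ΔV_u / ΔV_c = Sy / S = 0.21 / 4.4 × 10^-5 = 4773

ΔV_u / ΔV_c ≈ 4770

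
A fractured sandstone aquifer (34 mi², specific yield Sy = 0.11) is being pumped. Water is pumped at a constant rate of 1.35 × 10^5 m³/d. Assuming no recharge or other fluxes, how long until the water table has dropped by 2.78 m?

A = 34 mi² = 8.806 × 10^7 m²
ΔV = Sy × A × Δh = 0.11 × 8.806 × 10^7 × 2.78 = 2.693 × 10^7 m³
t = ΔV / Q = 2.693 × 10^7 m³ / 1.35 × 10^5 m³/d = 199.5 d

t ≈ 199 days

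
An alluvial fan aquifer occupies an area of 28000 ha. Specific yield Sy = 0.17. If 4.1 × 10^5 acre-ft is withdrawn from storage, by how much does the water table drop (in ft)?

Δh ≈ 34.9 ft

A = 28000 ha = 2.8 × 10^8 m²
ΔV = 4.1 × 10^5 acre-ft = 5.057 × 10^8 m³
Δh = ΔV / (Sy × A) = 5.057 × 10^8 m³ / (0.17 × 2.8 × 10^8 m²) = 10.62 m
Δh = 10.62 m = 34.86 ft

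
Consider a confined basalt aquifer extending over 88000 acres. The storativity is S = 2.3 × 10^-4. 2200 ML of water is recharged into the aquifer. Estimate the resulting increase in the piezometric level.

A = 88000 acres = 3.561 × 10^8 m²
ΔV = 2200 ML = 2.2 × 10^6 m³
Δh = ΔV / (S × A) = 2.2 × 10^6 m³ / (2.3 × 10^-4 × 3.561 × 10^8 m²) = 26.86 m

Δh ≈ 26.9 m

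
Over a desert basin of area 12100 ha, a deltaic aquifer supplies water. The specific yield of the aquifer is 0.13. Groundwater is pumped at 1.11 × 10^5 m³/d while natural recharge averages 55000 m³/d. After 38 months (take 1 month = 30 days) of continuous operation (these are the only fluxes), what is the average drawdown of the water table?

Δh ≈ 4.06 m

A = 12100 ha = 1.21 × 10^8 m²
Net abstraction = 1.11 × 10^5 − 55000 = 56000 m³/d
t = 38 months = 1140 d
ΔV = Q × t = 56000 m³/d × 1140 d = 6.384 × 10^7 m³
Δh = ΔV / (Sy × A) = 6.384 × 10^7 / (0.13 × 1.21 × 10^8) = 4.058 m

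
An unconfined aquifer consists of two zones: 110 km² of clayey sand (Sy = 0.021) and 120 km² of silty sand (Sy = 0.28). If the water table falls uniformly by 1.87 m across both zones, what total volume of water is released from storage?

A₁ = 110 km² = 1.1 × 10^8 m²; A₂ = 120 km² = 1.2 × 10^8 m²
ΔV₁ = 0.021 × 1.1 × 10^8 × 1.87 = 4.32 × 10^6 m³
ΔV₂ = 0.28 × 1.2 × 10^8 × 1.87 = 6.283 × 10^7 m³
ΔV = ΔV₁ + ΔV₂ = 6.715 × 10^7 m³

ΔV ≈ 6.72 × 10^7 m³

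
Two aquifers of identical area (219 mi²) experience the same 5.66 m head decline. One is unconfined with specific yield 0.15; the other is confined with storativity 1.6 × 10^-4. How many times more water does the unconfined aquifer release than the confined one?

A = 219 mi² = 5.672 × 10^8 m²
Unconfined: ΔV_u = Sy × A × Δh = 0.15 × 5.672 × 10^8 × 5.66 = 4.816 × 10^8 m³
Confined: ΔV_c = S × A × Δh = 1.6 × 10^-4 × 5.672 × 10^8 × 5.66 = 5.137 × 10^5 m³
Ratio = ΔV_u / ΔV_c = Sy / S = 0.15 / 1.6 × 10^-4 = 937.5

ΔV_u / ΔV_c ≈ 938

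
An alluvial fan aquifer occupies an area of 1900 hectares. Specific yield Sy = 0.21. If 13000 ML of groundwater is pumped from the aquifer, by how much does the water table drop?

Δh ≈ 3.26 m

A = 1900 hectares = 1.9 × 10^7 m²
ΔV = 13000 ML = 1.3 × 10^7 m³
Δh = ΔV / (Sy × A) = 1.3 × 10^7 m³ / (0.21 × 1.9 × 10^7 m²) = 3.258 m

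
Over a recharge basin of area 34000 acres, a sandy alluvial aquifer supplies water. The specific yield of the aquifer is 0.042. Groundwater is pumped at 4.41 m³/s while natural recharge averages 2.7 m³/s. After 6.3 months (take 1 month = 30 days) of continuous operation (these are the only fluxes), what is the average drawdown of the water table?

A = 34000 acres = 1.376 × 10^8 m²
Net abstraction = 4.41 − 2.7 = 1.71 m³/s
Q_net = 1.71 m³/s = 1.477 × 10^5 m³/d
t = 6.3 months = 189 d
ΔV = Q × t = 1.477 × 10^5 m³/d × 189 d = 2.792 × 10^7 m³
Δh = ΔV / (Sy × A) = 2.792 × 10^7 / (0.042 × 1.376 × 10^8) = 4.832 m

Δh ≈ 4.83 m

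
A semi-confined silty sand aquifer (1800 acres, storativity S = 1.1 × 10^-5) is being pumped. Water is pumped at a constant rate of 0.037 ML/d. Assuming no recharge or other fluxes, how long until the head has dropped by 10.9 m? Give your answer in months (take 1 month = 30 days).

t ≈ 0.787 months

A = 1800 acres = 7.284 × 10^6 m²
ΔV = S × A × Δh = 1.1 × 10^-5 × 7.284 × 10^6 × 10.9 = 873.4 m³
Q = 0.037 ML/d = 37 m³/d
t = ΔV / Q = 873.4 m³ / 37 m³/d = 23.61 d
t = 23.61 d ≈ 0.7868 months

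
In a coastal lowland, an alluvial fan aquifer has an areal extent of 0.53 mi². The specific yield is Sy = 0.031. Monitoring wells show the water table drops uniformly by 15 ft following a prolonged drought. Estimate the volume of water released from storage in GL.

A = 0.53 mi² = 1.373 × 10^6 m²
Δh = 15 ft = 4.572 m
ΔV = Sy × A × Δh = 0.031 × 1.373 × 10^6 m² × 4.572 m = 1.946 × 10^5 m³
ΔV = 1.946 × 10^5 m³ = 0.1946 GL

ΔV ≈ 0.195 GL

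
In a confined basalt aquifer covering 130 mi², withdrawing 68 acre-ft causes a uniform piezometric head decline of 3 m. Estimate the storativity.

A = 130 mi² = 3.367 × 10^8 m²
ΔV = 68 acre-ft = 83880 m³
S = ΔV / (A × Δh) = 83880 m³ / (3.367 × 10^8 m² × 3 m) = 8.304 × 10^-5

S ≈ 8.3 × 10^-5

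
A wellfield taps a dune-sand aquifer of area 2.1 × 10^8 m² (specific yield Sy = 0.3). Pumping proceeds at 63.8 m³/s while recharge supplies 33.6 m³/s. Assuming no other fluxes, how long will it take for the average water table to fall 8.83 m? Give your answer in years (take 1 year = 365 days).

t ≈ 0.584 years

ΔV = Sy × A × Δh = 0.3 × 2.1 × 10^8 × 8.83 = 5.563 × 10^8 m³
Net withdrawal = 63.8 − 33.6 = 30.2 m³/s = 2.609 × 10^6 m³/d
t = ΔV / Q = 5.563 × 10^8 m³ / 2.609 × 10^6 m³/d = 213.2 d
t = 213.2 d ≈ 0.5841 years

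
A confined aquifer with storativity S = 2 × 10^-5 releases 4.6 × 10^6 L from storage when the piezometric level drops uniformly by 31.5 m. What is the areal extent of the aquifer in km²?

A ≈ 7.3 km²

ΔV = 4.6 × 10^6 L = 4600 m³
A = ΔV / (S × Δh) = 4600 / (2 × 10^-5 × 31.5) = 7.302 × 10^6 m²
A = 7.302 × 10^6 m² = 7.302 km²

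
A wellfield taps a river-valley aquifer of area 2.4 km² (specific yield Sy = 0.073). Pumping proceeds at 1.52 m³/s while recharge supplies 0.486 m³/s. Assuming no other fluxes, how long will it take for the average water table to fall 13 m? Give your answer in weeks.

A = 2.4 km² = 2.4 × 10^6 m²
ΔV = Sy × A × Δh = 0.073 × 2.4 × 10^6 × 13 = 2.278 × 10^6 m³
Net withdrawal = 1.52 − 0.486 = 1.034 m³/s = 89340 m³/d
t = ΔV / Q = 2.278 × 10^6 m³ / 89340 m³/d = 25.49 d
t = 25.49 d ≈ 3.642 weeks

t ≈ 3.64 weeks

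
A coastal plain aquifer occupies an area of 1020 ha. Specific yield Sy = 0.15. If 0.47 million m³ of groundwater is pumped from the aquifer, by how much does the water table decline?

Δh ≈ 0.307 m

A = 1020 ha = 1.02 × 10^7 m²
ΔV = 0.47 million m³ = 4.7 × 10^5 m³
Δh = ΔV / (Sy × A) = 4.7 × 10^5 m³ / (0.15 × 1.02 × 10^7 m²) = 0.3072 m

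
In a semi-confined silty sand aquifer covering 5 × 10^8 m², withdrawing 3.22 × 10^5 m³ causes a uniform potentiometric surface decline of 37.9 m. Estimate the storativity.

S = ΔV / (A × Δh) = 3.22 × 10^5 m³ / (5 × 10^8 m² × 37.9 m) = 1.699 × 10^-5

S ≈ 1.7 × 10^-5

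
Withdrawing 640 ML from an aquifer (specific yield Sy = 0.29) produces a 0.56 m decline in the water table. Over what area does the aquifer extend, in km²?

A ≈ 3.94 km²

ΔV = 640 ML = 6.4 × 10^5 m³
A = ΔV / (Sy × Δh) = 6.4 × 10^5 / (0.29 × 0.56) = 3.941 × 10^6 m²
A = 3.941 × 10^6 m² = 3.941 km²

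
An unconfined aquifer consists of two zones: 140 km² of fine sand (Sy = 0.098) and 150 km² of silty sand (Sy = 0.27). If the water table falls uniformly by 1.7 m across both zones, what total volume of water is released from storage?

A₁ = 140 km² = 1.4 × 10^8 m²; A₂ = 150 km² = 1.5 × 10^8 m²
ΔV₁ = 0.098 × 1.4 × 10^8 × 1.7 = 2.332 × 10^7 m³
ΔV₂ = 0.27 × 1.5 × 10^8 × 1.7 = 6.885 × 10^7 m³
ΔV = ΔV₁ + ΔV₂ = 9.217 × 10^7 m³

ΔV ≈ 9.22 × 10^7 m³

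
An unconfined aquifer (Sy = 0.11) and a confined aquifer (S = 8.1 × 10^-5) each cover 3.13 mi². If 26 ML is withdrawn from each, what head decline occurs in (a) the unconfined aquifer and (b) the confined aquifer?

A = 3.13 mi² = 8.107 × 10^6 m²
ΔV = 26 ML = 26000 m³
Unconfined: Δh_u = ΔV/(Sy·A) = 26000/(0.11 × 8.107 × 10^6) = 0.02916 m
Confined: Δh_c = ΔV/(S·A) = 26000/(8.1 × 10^-5 × 8.107 × 10^6) = 39.6 m

Δh_u ≈ 0.0292 m; Δh_c ≈ 39.6 m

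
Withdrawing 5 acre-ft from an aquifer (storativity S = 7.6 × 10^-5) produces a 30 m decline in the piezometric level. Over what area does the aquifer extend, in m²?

ΔV = 5 acre-ft = 6167 m³
A = ΔV / (S × Δh) = 6167 / (7.6 × 10^-5 × 30) = 2.705 × 10^6 m²

A ≈ 2.71 × 10^6 m²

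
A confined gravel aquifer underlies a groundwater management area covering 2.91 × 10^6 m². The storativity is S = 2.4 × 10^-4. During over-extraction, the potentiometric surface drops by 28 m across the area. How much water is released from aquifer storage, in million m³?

ΔV ≈ 0.0196 million m³

ΔV = S × A × Δh = 2.4 × 10^-4 × 2.91 × 10^6 m² × 28 m = 19560 m³
ΔV = 19560 m³ = 0.01956 million m³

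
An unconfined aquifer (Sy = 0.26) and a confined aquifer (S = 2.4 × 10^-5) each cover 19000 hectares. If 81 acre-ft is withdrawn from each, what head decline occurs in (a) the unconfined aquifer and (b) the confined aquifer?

Δh_u ≈ 0.00202 m; Δh_c ≈ 21.9 m

A = 19000 hectares = 1.9 × 10^8 m²
ΔV = 81 acre-ft = 99910 m³
Unconfined: Δh_u = ΔV/(Sy·A) = 99910/(0.26 × 1.9 × 10^8) = 0.002023 m
Confined: Δh_c = ΔV/(S·A) = 99910/(2.4 × 10^-5 × 1.9 × 10^8) = 21.91 m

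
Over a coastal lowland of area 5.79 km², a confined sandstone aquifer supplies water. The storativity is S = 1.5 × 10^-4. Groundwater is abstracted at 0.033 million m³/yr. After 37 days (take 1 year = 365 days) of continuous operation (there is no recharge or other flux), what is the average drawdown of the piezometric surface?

A = 5.79 km² = 5.79 × 10^6 m²
Q = 0.033 million m³/yr = 90.41 m³/d
ΔV = Q × t = 90.41 m³/d × 37 d = 3345 m³
Δh = ΔV / (S × A) = 3345 / (1.5 × 10^-4 × 5.79 × 10^6) = 3.852 m

Δh ≈ 3.85 m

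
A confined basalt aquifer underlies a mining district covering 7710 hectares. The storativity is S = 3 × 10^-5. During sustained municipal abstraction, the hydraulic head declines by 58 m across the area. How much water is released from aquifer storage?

A = 7710 hectares = 7.71 × 10^7 m²
ΔV = S × A × Δh = 3 × 10^-5 × 7.71 × 10^7 m² × 58 m = 1.342 × 10^5 m³

ΔV ≈ 1.34 × 10^5 m³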